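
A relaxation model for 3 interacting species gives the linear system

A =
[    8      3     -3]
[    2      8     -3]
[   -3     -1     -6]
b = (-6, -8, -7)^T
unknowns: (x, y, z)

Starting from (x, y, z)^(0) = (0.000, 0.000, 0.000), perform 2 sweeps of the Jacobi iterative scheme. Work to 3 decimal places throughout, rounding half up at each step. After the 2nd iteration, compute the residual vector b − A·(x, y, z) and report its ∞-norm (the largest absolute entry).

Iteration 1:
  x = (-6 - (3)·0.000 - (-3)·0.000) / (8) = -0.750
  y = (-8 - (2)·0.000 - (-3)·0.000) / (8) = -1.000
  z = (-7 - (-3)·0.000 - (-1)·0.000) / (-6) = 1.167
Iteration 2:
  x = (-6 - (3)·-1.000 - (-3)·1.167) / (8) = 0.063
  y = (-8 - (2)·-0.750 - (-3)·1.167) / (8) = -0.375
  z = (-7 - (-3)·-0.750 - (-1)·-1.000) / (-6) = 1.708
Residual b − A·x = (-0.255, -0.002, 3.062); ∞-norm = 3.062

3.062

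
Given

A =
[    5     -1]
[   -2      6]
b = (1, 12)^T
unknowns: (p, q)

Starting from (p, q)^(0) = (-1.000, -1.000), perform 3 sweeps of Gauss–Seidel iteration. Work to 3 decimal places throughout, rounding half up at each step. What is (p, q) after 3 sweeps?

Iteration 1:
  p = (1 - (-1)·-1.000) / (5) = 0.000
  q = (12 - (-2)·0.000) / (6) = 2.000
Iteration 2:
  p = (1 - (-1)·2.000) / (5) = 0.600
  q = (12 - (-2)·0.600) / (6) = 2.200
Iteration 3:
  p = (1 - (-1)·2.200) / (5) = 0.640
  q = (12 - (-2)·0.640) / (6) = 2.213

(0.640, 2.213)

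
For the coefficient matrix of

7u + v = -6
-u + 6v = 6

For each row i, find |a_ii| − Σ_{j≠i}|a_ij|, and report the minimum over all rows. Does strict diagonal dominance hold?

row 1: |7| − (1) = 6
row 2: |6| − (1) = 5
minimum over rows = 5 → strictly diagonally dominant (convergence guaranteed)

5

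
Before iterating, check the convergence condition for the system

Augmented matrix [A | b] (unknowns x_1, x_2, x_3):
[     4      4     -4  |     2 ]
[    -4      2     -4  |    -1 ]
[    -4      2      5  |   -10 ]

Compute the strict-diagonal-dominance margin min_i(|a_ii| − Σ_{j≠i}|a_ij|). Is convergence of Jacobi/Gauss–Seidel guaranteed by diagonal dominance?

-6

row 1: |4| − (4+4) = -4
row 2: |2| − (4+4) = -6
row 3: |5| − (4+2) = -1
minimum over rows = -6 → not strictly diagonally dominant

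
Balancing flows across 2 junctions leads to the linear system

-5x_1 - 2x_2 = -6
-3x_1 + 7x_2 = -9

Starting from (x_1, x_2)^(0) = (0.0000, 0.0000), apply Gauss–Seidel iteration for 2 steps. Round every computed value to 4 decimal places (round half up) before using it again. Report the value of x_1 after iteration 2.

1.5086

Iteration 1:
  x_1 = (-6 - (-2)·0.0000) / (-5) = 1.2000
  x_2 = (-9 - (-3)·1.2000) / (7) = -0.7714
Iteration 2:
  x_1 = (-6 - (-2)·-0.7714) / (-5) = 1.5086
  x_2 = (-9 - (-3)·1.5086) / (7) = -0.6392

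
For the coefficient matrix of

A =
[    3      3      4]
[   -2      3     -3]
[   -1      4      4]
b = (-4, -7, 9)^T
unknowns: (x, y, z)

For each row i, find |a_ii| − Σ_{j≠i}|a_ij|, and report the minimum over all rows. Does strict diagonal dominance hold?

-4

row 1: |3| − (3+4) = -4
row 2: |3| − (2+3) = -2
row 3: |4| − (1+4) = -1
minimum over rows = -4 → not strictly diagonally dominant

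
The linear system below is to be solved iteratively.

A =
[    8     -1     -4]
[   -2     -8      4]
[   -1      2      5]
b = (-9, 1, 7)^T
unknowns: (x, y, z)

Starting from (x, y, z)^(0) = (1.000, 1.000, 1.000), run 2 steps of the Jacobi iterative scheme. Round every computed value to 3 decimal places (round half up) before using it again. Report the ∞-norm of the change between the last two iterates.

Iteration 1:
  x = (-9 - (-1)·1.000 - (-4)·1.000) / (8) = -0.500
  y = (1 - (-2)·1.000 - (4)·1.000) / (-8) = 0.125
  z = (7 - (-1)·1.000 - (2)·1.000) / (5) = 1.200
Iteration 2:
  x = (-9 - (-1)·0.125 - (-4)·1.200) / (8) = -0.509
  y = (1 - (-2)·-0.500 - (4)·1.200) / (-8) = 0.600
  z = (7 - (-1)·-0.500 - (2)·0.125) / (5) = 1.250
Change: (-0.009, 0.475, 0.050) → max |·| = 0.475

0.475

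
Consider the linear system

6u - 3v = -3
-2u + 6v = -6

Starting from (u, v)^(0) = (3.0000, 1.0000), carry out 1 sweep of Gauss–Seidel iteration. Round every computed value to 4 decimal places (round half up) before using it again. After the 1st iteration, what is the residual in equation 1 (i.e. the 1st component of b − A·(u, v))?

Iteration 1:
  u = (-3 - (-3)·1.0000) / (6) = 0.0000
  v = (-6 - (-2)·0.0000) / (6) = -1.0000
Residual b − A·x = (-6.0000, 0.0000)

-6.0000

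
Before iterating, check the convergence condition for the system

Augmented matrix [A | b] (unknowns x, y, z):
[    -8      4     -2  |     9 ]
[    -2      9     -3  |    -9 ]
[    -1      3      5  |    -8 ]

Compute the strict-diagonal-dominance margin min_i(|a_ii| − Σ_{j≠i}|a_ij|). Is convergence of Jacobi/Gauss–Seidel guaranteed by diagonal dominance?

1

row 1: |-8| − (4+2) = 2
row 2: |9| − (2+3) = 4
row 3: |5| − (1+3) = 1
minimum over rows = 1 → strictly diagonally dominant (convergence guaranteed)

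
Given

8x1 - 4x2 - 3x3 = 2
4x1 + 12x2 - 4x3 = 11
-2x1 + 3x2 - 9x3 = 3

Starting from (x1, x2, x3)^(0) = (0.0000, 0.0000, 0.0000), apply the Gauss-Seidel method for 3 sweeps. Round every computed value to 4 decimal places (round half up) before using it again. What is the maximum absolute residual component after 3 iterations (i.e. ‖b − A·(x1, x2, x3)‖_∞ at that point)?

Iteration 1:
  x1 = (2 - (-4)·0.0000 - (-3)·0.0000) / (8) = 0.2500
  x2 = (11 - (4)·0.2500 - (-4)·0.0000) / (12) = 0.8333
  x3 = (3 - (-2)·0.2500 - (3)·0.8333) / (-9) = -0.1111
Iteration 2:
  x1 = (2 - (-4)·0.8333 - (-3)·-0.1111) / (8) = 0.6250
  x2 = (11 - (4)·0.6250 - (-4)·-0.1111) / (12) = 0.6713
  x3 = (3 - (-2)·0.6250 - (3)·0.6713) / (-9) = -0.2485
Iteration 3:
  x1 = (2 - (-4)·0.6713 - (-3)·-0.2485) / (8) = 0.4925
  x2 = (11 - (4)·0.4925 - (-4)·-0.2485) / (12) = 0.6697
  x3 = (3 - (-2)·0.4925 - (3)·0.6697) / (-9) = -0.2195
Residual b − A·x = (0.0803, 0.1156, 0.0004); ∞-norm = 0.1156

0.1156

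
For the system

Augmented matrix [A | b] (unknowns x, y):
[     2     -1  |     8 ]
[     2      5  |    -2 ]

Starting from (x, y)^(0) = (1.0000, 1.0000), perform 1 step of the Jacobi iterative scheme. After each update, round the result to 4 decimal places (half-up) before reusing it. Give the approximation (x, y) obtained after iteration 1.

Iteration 1:
  x = (8 - (-1)·1.0000) / (2) = 4.5000
  y = (-2 - (2)·1.0000) / (5) = -0.8000

(4.5000, -0.8000)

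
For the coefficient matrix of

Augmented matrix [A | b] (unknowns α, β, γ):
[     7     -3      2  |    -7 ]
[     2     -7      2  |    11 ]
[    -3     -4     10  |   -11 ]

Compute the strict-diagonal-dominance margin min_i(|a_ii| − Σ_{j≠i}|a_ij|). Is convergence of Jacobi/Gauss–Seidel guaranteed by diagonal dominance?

2

row 1: |7| − (3+2) = 2
row 2: |-7| − (2+2) = 3
row 3: |10| − (3+4) = 3
minimum over rows = 2 → strictly diagonally dominant (convergence guaranteed)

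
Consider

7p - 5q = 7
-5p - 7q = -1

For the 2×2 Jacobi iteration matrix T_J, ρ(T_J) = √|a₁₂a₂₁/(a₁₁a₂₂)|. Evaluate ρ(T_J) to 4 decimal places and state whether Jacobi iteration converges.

a₁₂a₂₁/(a₁₁a₂₂) = (-5)·(-5) / ((7)·(-7)) = -0.510204
ρ = √|-0.510204| = √0.510204 = 0.7143
ρ < 1, so Jacobi converges

0.7143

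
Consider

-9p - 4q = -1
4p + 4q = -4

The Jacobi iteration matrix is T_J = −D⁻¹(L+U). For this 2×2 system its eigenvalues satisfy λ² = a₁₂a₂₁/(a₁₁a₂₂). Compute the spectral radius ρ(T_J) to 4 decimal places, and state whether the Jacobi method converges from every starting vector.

a₁₂a₂₁/(a₁₁a₂₂) = (-4)·(4) / ((-9)·(4)) = 0.444444
ρ = √|0.444444| = √0.444444 = 0.6667
ρ < 1, so Jacobi converges

0.6667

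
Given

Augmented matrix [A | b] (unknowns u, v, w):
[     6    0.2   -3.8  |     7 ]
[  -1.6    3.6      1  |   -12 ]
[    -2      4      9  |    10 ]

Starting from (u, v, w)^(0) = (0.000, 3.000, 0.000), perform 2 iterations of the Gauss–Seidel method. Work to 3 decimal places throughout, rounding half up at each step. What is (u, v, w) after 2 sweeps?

(2.921, -2.763, 2.988)

Iteration 1:
  u = (7 - (0.2)·3.000 - (-3.8)·0.000) / (6) = 1.067
  v = (-12 - (-1.6)·1.067 - (1)·0.000) / (3.6) = -2.859
  w = (10 - (-2)·1.067 - (4)·-2.859) / (9) = 2.619
Iteration 2:
  u = (7 - (0.2)·-2.859 - (-3.8)·2.619) / (6) = 2.921
  v = (-12 - (-1.6)·2.921 - (1)·2.619) / (3.6) = -2.763
  w = (10 - (-2)·2.921 - (4)·-2.763) / (9) = 2.988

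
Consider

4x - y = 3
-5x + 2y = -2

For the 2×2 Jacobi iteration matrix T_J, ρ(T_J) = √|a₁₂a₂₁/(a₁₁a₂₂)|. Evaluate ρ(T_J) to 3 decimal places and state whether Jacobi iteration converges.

0.791

a₁₂a₂₁/(a₁₁a₂₂) = (-1)·(-5) / ((4)·(2)) = 0.625000
ρ = √|0.625000| = √0.625000 = 0.791
ρ < 1, so Jacobi converges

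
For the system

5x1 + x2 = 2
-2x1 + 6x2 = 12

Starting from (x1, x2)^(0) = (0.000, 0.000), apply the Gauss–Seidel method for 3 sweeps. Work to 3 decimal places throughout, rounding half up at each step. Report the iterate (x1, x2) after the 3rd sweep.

(0.002, 2.001)

Iteration 1:
  x1 = (2 - (1)·0.000) / (5) = 0.400
  x2 = (12 - (-2)·0.400) / (6) = 2.133
Iteration 2:
  x1 = (2 - (1)·2.133) / (5) = -0.027
  x2 = (12 - (-2)·-0.027) / (6) = 1.991
Iteration 3:
  x1 = (2 - (1)·1.991) / (5) = 0.002
  x2 = (12 - (-2)·0.002) / (6) = 2.001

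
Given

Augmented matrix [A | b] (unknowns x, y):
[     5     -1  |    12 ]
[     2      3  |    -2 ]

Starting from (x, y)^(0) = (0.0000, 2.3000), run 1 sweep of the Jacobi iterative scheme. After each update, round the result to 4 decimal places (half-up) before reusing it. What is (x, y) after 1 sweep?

Iteration 1:
  x = (12 - (-1)·2.3000) / (5) = 2.8600
  y = (-2 - (2)·0.0000) / (3) = -0.6667

(2.8600, -0.6667)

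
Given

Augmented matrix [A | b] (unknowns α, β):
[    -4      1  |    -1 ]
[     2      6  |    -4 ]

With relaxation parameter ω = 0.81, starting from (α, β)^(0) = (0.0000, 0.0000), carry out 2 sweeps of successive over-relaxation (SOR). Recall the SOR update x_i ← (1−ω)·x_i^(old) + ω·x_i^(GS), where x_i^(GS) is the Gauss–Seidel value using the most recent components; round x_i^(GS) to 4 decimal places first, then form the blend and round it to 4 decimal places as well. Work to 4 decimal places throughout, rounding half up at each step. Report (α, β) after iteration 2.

(0.1205, -0.6855)

Iteration 1:
  α: GS value = (-1 - (1)·0.0000) / (-4) = 0.2500;  α ← (1−ω)·0.0000 + ω·0.2500 = 0.2025
  β: GS value = (-4 - (2)·0.2025) / (6) = -0.7342;  β ← (1−ω)·0.0000 + ω·-0.7342 = -0.5947
Iteration 2:
  α: GS value = (-1 - (1)·-0.5947) / (-4) = 0.1013;  α ← (1−ω)·0.2025 + ω·0.1013 = 0.1205
  β: GS value = (-4 - (2)·0.1205) / (6) = -0.7068;  β ← (1−ω)·-0.5947 + ω·-0.7068 = -0.6855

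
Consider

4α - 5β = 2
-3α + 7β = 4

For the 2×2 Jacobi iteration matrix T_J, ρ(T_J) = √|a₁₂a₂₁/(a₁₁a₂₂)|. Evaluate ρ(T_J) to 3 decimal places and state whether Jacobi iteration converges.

a₁₂a₂₁/(a₁₁a₂₂) = (-5)·(-3) / ((4)·(7)) = 0.535714
ρ = √|0.535714| = √0.535714 = 0.732
ρ < 1, so Jacobi converges

0.732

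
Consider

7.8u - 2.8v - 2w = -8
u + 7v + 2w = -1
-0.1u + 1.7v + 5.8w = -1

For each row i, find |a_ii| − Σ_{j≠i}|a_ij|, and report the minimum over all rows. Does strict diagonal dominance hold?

3

row 1: |7.8| − (2.8+2) = 3
row 2: |7| − (1+2) = 4
row 3: |5.8| − (0.1+1.7) = 4
minimum over rows = 3 → strictly diagonally dominant (convergence guaranteed)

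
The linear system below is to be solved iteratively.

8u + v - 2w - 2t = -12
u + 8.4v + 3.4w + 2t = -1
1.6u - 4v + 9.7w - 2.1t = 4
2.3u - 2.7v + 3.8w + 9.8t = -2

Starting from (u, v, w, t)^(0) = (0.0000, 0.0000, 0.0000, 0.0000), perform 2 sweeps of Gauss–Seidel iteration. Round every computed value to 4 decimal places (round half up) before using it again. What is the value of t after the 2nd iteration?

-0.1473

Iteration 1:
  u = (-12 - (1)·0.0000 - (-2)·0.0000 - (-2)·0.0000) / (8) = -1.5000
  v = (-1 - (1)·-1.5000 - (3.4)·0.0000 - (2)·0.0000) / (8.4) = 0.0595
  w = (4 - (1.6)·-1.5000 - (-4)·0.0595 - (-2.1)·0.0000) / (9.7) = 0.6843
  t = (-2 - (2.3)·-1.5000 - (-2.7)·0.0595 - (3.8)·0.6843) / (9.8) = -0.1010
Iteration 2:
  u = (-12 - (1)·0.0595 - (-2)·0.6843 - (-2)·-0.1010) / (8) = -1.3616
  v = (-1 - (1)·-1.3616 - (3.4)·0.6843 - (2)·-0.1010) / (8.4) = -0.2099
  w = (4 - (1.6)·-1.3616 - (-4)·-0.2099 - (-2.1)·-0.1010) / (9.7) = 0.5285
  t = (-2 - (2.3)·-1.3616 - (-2.7)·-0.2099 - (3.8)·0.5285) / (9.8) = -0.1473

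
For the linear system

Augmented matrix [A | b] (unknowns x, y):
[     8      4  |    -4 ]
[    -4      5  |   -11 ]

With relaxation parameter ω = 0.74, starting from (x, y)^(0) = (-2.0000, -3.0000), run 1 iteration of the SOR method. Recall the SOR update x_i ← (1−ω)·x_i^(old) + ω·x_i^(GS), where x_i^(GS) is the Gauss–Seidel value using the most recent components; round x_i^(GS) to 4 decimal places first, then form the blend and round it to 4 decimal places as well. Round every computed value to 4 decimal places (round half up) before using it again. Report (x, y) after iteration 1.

Iteration 1:
  x: GS value = (-4 - (4)·-3.0000) / (8) = 1.0000;  x ← (1−ω)·-2.0000 + ω·1.0000 = 0.2200
  y: GS value = (-11 - (-4)·0.2200) / (5) = -2.0240;  y ← (1−ω)·-3.0000 + ω·-2.0240 = -2.2778

(0.2200, -2.2778)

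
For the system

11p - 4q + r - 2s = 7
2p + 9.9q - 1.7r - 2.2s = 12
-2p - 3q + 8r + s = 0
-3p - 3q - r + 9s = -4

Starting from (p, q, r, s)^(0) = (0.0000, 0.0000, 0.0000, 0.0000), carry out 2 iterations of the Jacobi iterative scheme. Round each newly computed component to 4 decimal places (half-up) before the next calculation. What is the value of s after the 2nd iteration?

0.1717

Iteration 1:
  p = (7 - (-4)·0.0000 - (1)·0.0000 - (-2)·0.0000) / (11) = 0.6364
  q = (12 - (2)·0.0000 - (-1.7)·0.0000 - (-2.2)·0.0000) / (9.9) = 1.2121
  r = (0 - (-2)·0.0000 - (-3)·0.0000 - (1)·0.0000) / (8) = 0.0000
  s = (-4 - (-3)·0.0000 - (-3)·0.0000 - (-1)·0.0000) / (9) = -0.4444
Iteration 2:
  p = (7 - (-4)·1.2121 - (1)·0.0000 - (-2)·-0.4444) / (11) = 0.9963
  q = (12 - (2)·0.6364 - (-1.7)·0.0000 - (-2.2)·-0.4444) / (9.9) = 0.9848
  r = (0 - (-2)·0.6364 - (-3)·1.2121 - (1)·-0.4444) / (8) = 0.6692
  s = (-4 - (-3)·0.6364 - (-3)·1.2121 - (-1)·0.0000) / (9) = 0.1717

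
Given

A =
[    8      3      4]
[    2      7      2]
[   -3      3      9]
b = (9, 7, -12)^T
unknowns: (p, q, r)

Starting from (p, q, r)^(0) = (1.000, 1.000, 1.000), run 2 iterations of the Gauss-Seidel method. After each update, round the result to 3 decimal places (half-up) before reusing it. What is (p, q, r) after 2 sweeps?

Iteration 1:
  p = (9 - (3)·1.000 - (4)·1.000) / (8) = 0.250
  q = (7 - (2)·0.250 - (2)·1.000) / (7) = 0.643
  r = (-12 - (-3)·0.250 - (3)·0.643) / (9) = -1.464
Iteration 2:
  p = (9 - (3)·0.643 - (4)·-1.464) / (8) = 1.616
  q = (7 - (2)·1.616 - (2)·-1.464) / (7) = 0.957
  r = (-12 - (-3)·1.616 - (3)·0.957) / (9) = -1.114

(1.616, 0.957, -1.114)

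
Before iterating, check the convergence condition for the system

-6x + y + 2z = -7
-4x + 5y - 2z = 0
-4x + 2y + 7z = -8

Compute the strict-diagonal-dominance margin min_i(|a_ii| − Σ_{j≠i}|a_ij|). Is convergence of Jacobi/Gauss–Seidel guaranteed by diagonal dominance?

-1

row 1: |-6| − (1+2) = 3
row 2: |5| − (4+2) = -1
row 3: |7| − (4+2) = 1
minimum over rows = -1 → not strictly diagonally dominant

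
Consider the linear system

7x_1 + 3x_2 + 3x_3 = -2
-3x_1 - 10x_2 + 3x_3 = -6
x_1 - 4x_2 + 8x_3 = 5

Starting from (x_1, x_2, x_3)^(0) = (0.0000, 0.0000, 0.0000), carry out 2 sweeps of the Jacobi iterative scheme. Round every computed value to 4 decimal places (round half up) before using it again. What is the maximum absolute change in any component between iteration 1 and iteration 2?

Iteration 1:
  x_1 = (-2 - (3)·0.0000 - (3)·0.0000) / (7) = -0.2857
  x_2 = (-6 - (-3)·0.0000 - (3)·0.0000) / (-10) = 0.6000
  x_3 = (5 - (1)·0.0000 - (-4)·0.0000) / (8) = 0.6250
Iteration 2:
  x_1 = (-2 - (3)·0.6000 - (3)·0.6250) / (7) = -0.8107
  x_2 = (-6 - (-3)·-0.2857 - (3)·0.6250) / (-10) = 0.8732
  x_3 = (5 - (1)·-0.2857 - (-4)·0.6000) / (8) = 0.9607
Change: (-0.5250, 0.2732, 0.3357) → max |·| = 0.5250

0.5250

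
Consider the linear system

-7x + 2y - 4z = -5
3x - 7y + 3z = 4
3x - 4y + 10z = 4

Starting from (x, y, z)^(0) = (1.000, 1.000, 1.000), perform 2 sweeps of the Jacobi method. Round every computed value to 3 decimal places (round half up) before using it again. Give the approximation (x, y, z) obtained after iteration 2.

Iteration 1:
  x = (-5 - (2)·1.000 - (-4)·1.000) / (-7) = 0.429
  y = (4 - (3)·1.000 - (3)·1.000) / (-7) = 0.286
  z = (4 - (3)·1.000 - (-4)·1.000) / (10) = 0.500
Iteration 2:
  x = (-5 - (2)·0.286 - (-4)·0.500) / (-7) = 0.510
  y = (4 - (3)·0.429 - (3)·0.500) / (-7) = -0.173
  z = (4 - (3)·0.429 - (-4)·0.286) / (10) = 0.386

(0.510, -0.173, 0.386)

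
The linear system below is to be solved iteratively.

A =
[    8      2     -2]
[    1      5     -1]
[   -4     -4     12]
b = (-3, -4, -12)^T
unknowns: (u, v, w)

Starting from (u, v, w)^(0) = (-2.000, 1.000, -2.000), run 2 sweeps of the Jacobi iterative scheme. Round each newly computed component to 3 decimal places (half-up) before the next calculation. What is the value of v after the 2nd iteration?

Iteration 1:
  u = (-3 - (2)·1.000 - (-2)·-2.000) / (8) = -1.125
  v = (-4 - (1)·-2.000 - (-1)·-2.000) / (5) = -0.800
  w = (-12 - (-4)·-2.000 - (-4)·1.000) / (12) = -1.333
Iteration 2:
  u = (-3 - (2)·-0.800 - (-2)·-1.333) / (8) = -0.508
  v = (-4 - (1)·-1.125 - (-1)·-1.333) / (5) = -0.842
  w = (-12 - (-4)·-1.125 - (-4)·-0.800) / (12) = -1.642

-0.842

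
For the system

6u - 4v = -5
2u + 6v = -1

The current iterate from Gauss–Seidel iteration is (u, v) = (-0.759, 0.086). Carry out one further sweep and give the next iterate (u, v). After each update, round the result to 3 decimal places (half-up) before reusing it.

One sweep:
  u = (-5 - (-4)·0.086) / (6) = -0.776
  v = (-1 - (2)·-0.776) / (6) = 0.092

(-0.776, 0.092)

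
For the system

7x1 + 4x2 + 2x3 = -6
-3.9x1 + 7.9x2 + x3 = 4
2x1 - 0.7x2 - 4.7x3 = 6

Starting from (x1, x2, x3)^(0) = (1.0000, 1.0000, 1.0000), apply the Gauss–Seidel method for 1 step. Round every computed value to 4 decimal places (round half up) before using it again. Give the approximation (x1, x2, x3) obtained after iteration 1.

Iteration 1:
  x1 = (-6 - (4)·1.0000 - (2)·1.0000) / (7) = -1.7143
  x2 = (4 - (-3.9)·-1.7143 - (1)·1.0000) / (7.9) = -0.4666
  x3 = (6 - (2)·-1.7143 - (-0.7)·-0.4666) / (-4.7) = -1.9366

(-1.7143, -0.4666, -1.9366)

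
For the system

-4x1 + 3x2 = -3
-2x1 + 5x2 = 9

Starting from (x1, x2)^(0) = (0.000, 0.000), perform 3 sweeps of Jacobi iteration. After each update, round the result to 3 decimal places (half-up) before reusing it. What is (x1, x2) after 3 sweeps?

Iteration 1:
  x1 = (-3 - (3)·0.000) / (-4) = 0.750
  x2 = (9 - (-2)·0.000) / (5) = 1.800
Iteration 2:
  x1 = (-3 - (3)·1.800) / (-4) = 2.100
  x2 = (9 - (-2)·0.750) / (5) = 2.100
Iteration 3:
  x1 = (-3 - (3)·2.100) / (-4) = 2.325
  x2 = (9 - (-2)·2.100) / (5) = 2.640

(2.325, 2.640)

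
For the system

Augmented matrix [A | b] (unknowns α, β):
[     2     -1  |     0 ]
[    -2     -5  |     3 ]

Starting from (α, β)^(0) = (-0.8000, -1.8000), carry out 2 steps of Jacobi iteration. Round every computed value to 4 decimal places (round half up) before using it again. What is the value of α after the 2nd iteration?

Iteration 1:
  α = (0 - (-1)·-1.8000) / (2) = -0.9000
  β = (3 - (-2)·-0.8000) / (-5) = -0.2800
Iteration 2:
  α = (0 - (-1)·-0.2800) / (2) = -0.1400
  β = (3 - (-2)·-0.9000) / (-5) = -0.2400

-0.1400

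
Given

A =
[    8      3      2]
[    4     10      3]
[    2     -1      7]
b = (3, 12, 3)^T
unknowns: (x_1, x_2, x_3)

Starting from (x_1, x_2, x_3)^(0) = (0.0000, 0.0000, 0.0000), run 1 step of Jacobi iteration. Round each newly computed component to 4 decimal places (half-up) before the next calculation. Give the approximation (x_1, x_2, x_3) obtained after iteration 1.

(0.3750, 1.2000, 0.4286)

Iteration 1:
  x_1 = (3 - (3)·0.0000 - (2)·0.0000) / (8) = 0.3750
  x_2 = (12 - (4)·0.0000 - (3)·0.0000) / (10) = 1.2000
  x_3 = (3 - (2)·0.0000 - (-1)·0.0000) / (7) = 0.4286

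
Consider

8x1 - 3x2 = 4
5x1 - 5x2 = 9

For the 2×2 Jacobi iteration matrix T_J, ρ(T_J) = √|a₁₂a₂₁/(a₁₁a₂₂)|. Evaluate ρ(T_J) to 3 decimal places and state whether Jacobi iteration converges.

0.612

a₁₂a₂₁/(a₁₁a₂₂) = (-3)·(5) / ((8)·(-5)) = 0.375000
ρ = √|0.375000| = √0.375000 = 0.612
ρ < 1, so Jacobi converges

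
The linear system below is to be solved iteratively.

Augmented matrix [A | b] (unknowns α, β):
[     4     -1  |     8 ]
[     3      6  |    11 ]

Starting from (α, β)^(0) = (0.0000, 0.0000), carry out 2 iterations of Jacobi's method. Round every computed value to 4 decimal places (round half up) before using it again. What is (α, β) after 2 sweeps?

Iteration 1:
  α = (8 - (-1)·0.0000) / (4) = 2.0000
  β = (11 - (3)·0.0000) / (6) = 1.8333
Iteration 2:
  α = (8 - (-1)·1.8333) / (4) = 2.4583
  β = (11 - (3)·2.0000) / (6) = 0.8333

(2.4583, 0.8333)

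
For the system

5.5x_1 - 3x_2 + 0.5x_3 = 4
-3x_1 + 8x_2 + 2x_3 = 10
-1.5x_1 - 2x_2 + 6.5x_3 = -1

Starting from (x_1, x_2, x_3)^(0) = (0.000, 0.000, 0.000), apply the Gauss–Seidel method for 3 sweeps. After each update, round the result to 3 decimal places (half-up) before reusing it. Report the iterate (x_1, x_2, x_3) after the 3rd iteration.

(1.588, 1.666, 0.725)

Iteration 1:
  x_1 = (4 - (-3)·0.000 - (0.5)·0.000) / (5.5) = 0.727
  x_2 = (10 - (-3)·0.727 - (2)·0.000) / (8) = 1.523
  x_3 = (-1 - (-1.5)·0.727 - (-2)·1.523) / (6.5) = 0.483
Iteration 2:
  x_1 = (4 - (-3)·1.523 - (0.5)·0.483) / (5.5) = 1.514
  x_2 = (10 - (-3)·1.514 - (2)·0.483) / (8) = 1.697
  x_3 = (-1 - (-1.5)·1.514 - (-2)·1.697) / (6.5) = 0.718
Iteration 3:
  x_1 = (4 - (-3)·1.697 - (0.5)·0.718) / (5.5) = 1.588
  x_2 = (10 - (-3)·1.588 - (2)·0.718) / (8) = 1.666
  x_3 = (-1 - (-1.5)·1.588 - (-2)·1.666) / (6.5) = 0.725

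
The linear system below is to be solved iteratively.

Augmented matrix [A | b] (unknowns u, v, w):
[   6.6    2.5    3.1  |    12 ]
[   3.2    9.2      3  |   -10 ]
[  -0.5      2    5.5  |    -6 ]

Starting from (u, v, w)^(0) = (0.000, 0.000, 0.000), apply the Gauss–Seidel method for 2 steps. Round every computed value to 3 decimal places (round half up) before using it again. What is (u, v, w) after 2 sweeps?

(2.611, -1.897, -0.164)

Iteration 1:
  u = (12 - (2.5)·0.000 - (3.1)·0.000) / (6.6) = 1.818
  v = (-10 - (3.2)·1.818 - (3)·0.000) / (9.2) = -1.719
  w = (-6 - (-0.5)·1.818 - (2)·-1.719) / (5.5) = -0.301
Iteration 2:
  u = (12 - (2.5)·-1.719 - (3.1)·-0.301) / (6.6) = 2.611
  v = (-10 - (3.2)·2.611 - (3)·-0.301) / (9.2) = -1.897
  w = (-6 - (-0.5)·2.611 - (2)·-1.897) / (5.5) = -0.164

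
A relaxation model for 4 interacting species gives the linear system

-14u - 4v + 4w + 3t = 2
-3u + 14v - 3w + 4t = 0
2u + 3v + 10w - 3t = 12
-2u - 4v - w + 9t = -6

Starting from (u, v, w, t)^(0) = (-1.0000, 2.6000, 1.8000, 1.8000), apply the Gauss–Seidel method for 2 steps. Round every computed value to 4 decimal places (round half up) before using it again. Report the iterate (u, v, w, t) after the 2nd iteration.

(0.2882, 0.5912, 0.8084, -0.2500)

Iteration 1:
  u = (2 - (-4)·2.6000 - (4)·1.8000 - (3)·1.8000) / (-14) = 0.0143
  v = (0 - (-3)·0.0143 - (-3)·1.8000 - (4)·1.8000) / (14) = -0.1255
  w = (12 - (2)·0.0143 - (3)·-0.1255 - (-3)·1.8000) / (10) = 1.7748
  t = (-6 - (-2)·0.0143 - (-4)·-0.1255 - (-1)·1.7748) / (9) = -0.5221
Iteration 2:
  u = (2 - (-4)·-0.1255 - (4)·1.7748 - (3)·-0.5221) / (-14) = 0.2882
  v = (0 - (-3)·0.2882 - (-3)·1.7748 - (4)·-0.5221) / (14) = 0.5912
  w = (12 - (2)·0.2882 - (3)·0.5912 - (-3)·-0.5221) / (10) = 0.8084
  t = (-6 - (-2)·0.2882 - (-4)·0.5912 - (-1)·0.8084) / (9) = -0.2500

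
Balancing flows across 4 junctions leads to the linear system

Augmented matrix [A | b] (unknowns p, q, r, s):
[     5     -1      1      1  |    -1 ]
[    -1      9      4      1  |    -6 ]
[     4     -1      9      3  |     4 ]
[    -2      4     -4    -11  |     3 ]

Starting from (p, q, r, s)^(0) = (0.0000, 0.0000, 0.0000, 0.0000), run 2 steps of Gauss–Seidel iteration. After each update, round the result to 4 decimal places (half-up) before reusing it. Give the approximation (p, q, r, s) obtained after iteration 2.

Iteration 1:
  p = (-1 - (-1)·0.0000 - (1)·0.0000 - (1)·0.0000) / (5) = -0.2000
  q = (-6 - (-1)·-0.2000 - (4)·0.0000 - (1)·0.0000) / (9) = -0.6889
  r = (4 - (4)·-0.2000 - (-1)·-0.6889 - (3)·0.0000) / (9) = 0.4568
  s = (3 - (-2)·-0.2000 - (4)·-0.6889 - (-4)·0.4568) / (-11) = -0.6530
Iteration 2:
  p = (-1 - (-1)·-0.6889 - (1)·0.4568 - (1)·-0.6530) / (5) = -0.2985
  q = (-6 - (-1)·-0.2985 - (4)·0.4568 - (1)·-0.6530) / (9) = -0.8303
  r = (4 - (4)·-0.2985 - (-1)·-0.8303 - (3)·-0.6530) / (9) = 0.7025
  s = (3 - (-2)·-0.2985 - (4)·-0.8303 - (-4)·0.7025) / (-11) = -0.7758

(-0.2985, -0.8303, 0.7025, -0.7758)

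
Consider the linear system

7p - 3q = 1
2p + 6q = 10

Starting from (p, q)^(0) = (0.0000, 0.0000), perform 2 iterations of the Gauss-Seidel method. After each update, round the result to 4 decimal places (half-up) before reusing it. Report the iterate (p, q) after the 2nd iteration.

(0.8367, 1.3878)

Iteration 1:
  p = (1 - (-3)·0.0000) / (7) = 0.1429
  q = (10 - (2)·0.1429) / (6) = 1.6190
Iteration 2:
  p = (1 - (-3)·1.6190) / (7) = 0.8367
  q = (10 - (2)·0.8367) / (6) = 1.3878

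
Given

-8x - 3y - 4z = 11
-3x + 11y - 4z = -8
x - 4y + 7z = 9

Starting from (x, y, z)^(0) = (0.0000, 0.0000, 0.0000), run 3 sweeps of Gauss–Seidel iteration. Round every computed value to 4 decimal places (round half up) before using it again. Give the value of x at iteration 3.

Iteration 1:
  x = (11 - (-3)·0.0000 - (-4)·0.0000) / (-8) = -1.3750
  y = (-8 - (-3)·-1.3750 - (-4)·0.0000) / (11) = -1.1023
  z = (9 - (1)·-1.3750 - (-4)·-1.1023) / (7) = 0.8523
Iteration 2:
  x = (11 - (-3)·-1.1023 - (-4)·0.8523) / (-8) = -1.3878
  y = (-8 - (-3)·-1.3878 - (-4)·0.8523) / (11) = -0.7958
  z = (9 - (1)·-1.3878 - (-4)·-0.7958) / (7) = 1.0292
Iteration 3:
  x = (11 - (-3)·-0.7958 - (-4)·1.0292) / (-8) = -1.5912
  y = (-8 - (-3)·-1.5912 - (-4)·1.0292) / (11) = -0.7870
  z = (9 - (1)·-1.5912 - (-4)·-0.7870) / (7) = 1.0633

-1.5912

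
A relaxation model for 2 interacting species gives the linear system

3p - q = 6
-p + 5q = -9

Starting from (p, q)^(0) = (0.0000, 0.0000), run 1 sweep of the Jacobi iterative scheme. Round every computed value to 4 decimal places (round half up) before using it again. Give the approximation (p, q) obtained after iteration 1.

(2.0000, -1.8000)

Iteration 1:
  p = (6 - (-1)·0.0000) / (3) = 2.0000
  q = (-9 - (-1)·0.0000) / (5) = -1.8000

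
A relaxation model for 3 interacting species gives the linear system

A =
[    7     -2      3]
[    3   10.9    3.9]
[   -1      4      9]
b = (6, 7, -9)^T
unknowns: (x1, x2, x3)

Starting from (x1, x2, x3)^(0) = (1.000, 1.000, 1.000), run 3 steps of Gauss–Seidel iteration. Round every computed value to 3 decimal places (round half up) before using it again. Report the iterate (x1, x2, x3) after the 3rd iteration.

(1.524, 0.629, -1.110)

Iteration 1:
  x1 = (6 - (-2)·1.000 - (3)·1.000) / (7) = 0.714
  x2 = (7 - (3)·0.714 - (3.9)·1.000) / (10.9) = 0.088
  x3 = (-9 - (-1)·0.714 - (4)·0.088) / (9) = -0.960
Iteration 2:
  x1 = (6 - (-2)·0.088 - (3)·-0.960) / (7) = 1.294
  x2 = (7 - (3)·1.294 - (3.9)·-0.960) / (10.9) = 0.630
  x3 = (-9 - (-1)·1.294 - (4)·0.630) / (9) = -1.136
Iteration 3:
  x1 = (6 - (-2)·0.630 - (3)·-1.136) / (7) = 1.524
  x2 = (7 - (3)·1.524 - (3.9)·-1.136) / (10.9) = 0.629
  x3 = (-9 - (-1)·1.524 - (4)·0.629) / (9) = -1.110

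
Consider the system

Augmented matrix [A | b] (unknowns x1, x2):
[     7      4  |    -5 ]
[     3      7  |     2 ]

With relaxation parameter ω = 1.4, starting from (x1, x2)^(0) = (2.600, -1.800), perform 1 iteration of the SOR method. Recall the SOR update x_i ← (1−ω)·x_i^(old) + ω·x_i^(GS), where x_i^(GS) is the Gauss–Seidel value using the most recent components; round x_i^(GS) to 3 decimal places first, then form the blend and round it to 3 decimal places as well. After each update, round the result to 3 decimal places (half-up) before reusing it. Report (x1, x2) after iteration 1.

(-0.600, 1.480)

Iteration 1:
  x1: GS value = (-5 - (4)·-1.800) / (7) = 0.314;  x1 ← (1−ω)·2.600 + ω·0.314 = -0.600
  x2: GS value = (2 - (3)·-0.600) / (7) = 0.543;  x2 ← (1−ω)·-1.800 + ω·0.543 = 1.480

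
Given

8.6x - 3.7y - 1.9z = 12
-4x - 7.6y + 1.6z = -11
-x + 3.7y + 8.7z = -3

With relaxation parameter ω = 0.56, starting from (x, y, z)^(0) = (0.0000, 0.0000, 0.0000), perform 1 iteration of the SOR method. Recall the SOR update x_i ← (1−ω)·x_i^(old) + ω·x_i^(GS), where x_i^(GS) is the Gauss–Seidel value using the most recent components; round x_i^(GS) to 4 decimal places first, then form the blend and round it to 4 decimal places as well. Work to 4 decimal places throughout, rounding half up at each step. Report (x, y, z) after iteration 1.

Iteration 1:
  x: GS value = (12 - (-3.7)·0.0000 - (-1.9)·0.0000) / (8.6) = 1.3953;  x ← (1−ω)·0.0000 + ω·1.3953 = 0.7814
  y: GS value = (-11 - (-4)·0.7814 - (1.6)·0.0000) / (-7.6) = 1.0361;  y ← (1−ω)·0.0000 + ω·1.0361 = 0.5802
  z: GS value = (-3 - (-1)·0.7814 - (3.7)·0.5802) / (8.7) = -0.5018;  z ← (1−ω)·0.0000 + ω·-0.5018 = -0.2810

(0.7814, 0.5802, -0.2810)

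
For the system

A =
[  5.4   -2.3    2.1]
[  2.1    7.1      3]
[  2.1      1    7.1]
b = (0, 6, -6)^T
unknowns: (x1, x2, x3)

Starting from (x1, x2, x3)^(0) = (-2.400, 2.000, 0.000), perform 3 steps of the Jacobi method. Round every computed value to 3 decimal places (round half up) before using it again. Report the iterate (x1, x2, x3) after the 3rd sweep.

Iteration 1:
  x1 = (0 - (-2.3)·2.000 - (2.1)·0.000) / (5.4) = 0.852
  x2 = (6 - (2.1)·-2.400 - (3)·0.000) / (7.1) = 1.555
  x3 = (-6 - (2.1)·-2.400 - (1)·2.000) / (7.1) = -0.417
Iteration 2:
  x1 = (0 - (-2.3)·1.555 - (2.1)·-0.417) / (5.4) = 0.824
  x2 = (6 - (2.1)·0.852 - (3)·-0.417) / (7.1) = 0.769
  x3 = (-6 - (2.1)·0.852 - (1)·1.555) / (7.1) = -1.316
Iteration 3:
  x1 = (0 - (-2.3)·0.769 - (2.1)·-1.316) / (5.4) = 0.839
  x2 = (6 - (2.1)·0.824 - (3)·-1.316) / (7.1) = 1.157
  x3 = (-6 - (2.1)·0.824 - (1)·0.769) / (7.1) = -1.197

(0.839, 1.157, -1.197)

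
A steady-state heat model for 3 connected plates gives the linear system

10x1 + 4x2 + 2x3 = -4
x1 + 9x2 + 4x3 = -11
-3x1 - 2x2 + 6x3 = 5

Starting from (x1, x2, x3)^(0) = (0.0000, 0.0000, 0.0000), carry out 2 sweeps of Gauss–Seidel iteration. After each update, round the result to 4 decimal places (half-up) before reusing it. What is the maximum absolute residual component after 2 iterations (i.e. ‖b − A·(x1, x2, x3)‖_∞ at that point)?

0.6404

Iteration 1:
  x1 = (-4 - (4)·0.0000 - (2)·0.0000) / (10) = -0.4000
  x2 = (-11 - (1)·-0.4000 - (4)·0.0000) / (9) = -1.1778
  x3 = (5 - (-3)·-0.4000 - (-2)·-1.1778) / (6) = 0.2407
Iteration 2:
  x1 = (-4 - (4)·-1.1778 - (2)·0.2407) / (10) = 0.0230
  x2 = (-11 - (1)·0.0230 - (4)·0.2407) / (9) = -1.3318
  x3 = (5 - (-3)·0.0230 - (-2)·-1.3318) / (6) = 0.4009
Residual b − A·x = (0.2954, -0.6404, 0.0000); ∞-norm = 0.6404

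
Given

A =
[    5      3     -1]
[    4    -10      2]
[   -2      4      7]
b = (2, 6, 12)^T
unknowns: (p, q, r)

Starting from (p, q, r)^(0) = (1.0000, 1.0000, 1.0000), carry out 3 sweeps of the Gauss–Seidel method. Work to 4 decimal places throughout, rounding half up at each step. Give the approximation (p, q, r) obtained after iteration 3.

(0.6588, 0.0423, 1.8783)

Iteration 1:
  p = (2 - (3)·1.0000 - (-1)·1.0000) / (5) = 0.0000
  q = (6 - (4)·0.0000 - (2)·1.0000) / (-10) = -0.4000
  r = (12 - (-2)·0.0000 - (4)·-0.4000) / (7) = 1.9429
Iteration 2:
  p = (2 - (3)·-0.4000 - (-1)·1.9429) / (5) = 1.0286
  q = (6 - (4)·1.0286 - (2)·1.9429) / (-10) = 0.2000
  r = (12 - (-2)·1.0286 - (4)·0.2000) / (7) = 1.8939
Iteration 3:
  p = (2 - (3)·0.2000 - (-1)·1.8939) / (5) = 0.6588
  q = (6 - (4)·0.6588 - (2)·1.8939) / (-10) = 0.0423
  r = (12 - (-2)·0.6588 - (4)·0.0423) / (7) = 1.8783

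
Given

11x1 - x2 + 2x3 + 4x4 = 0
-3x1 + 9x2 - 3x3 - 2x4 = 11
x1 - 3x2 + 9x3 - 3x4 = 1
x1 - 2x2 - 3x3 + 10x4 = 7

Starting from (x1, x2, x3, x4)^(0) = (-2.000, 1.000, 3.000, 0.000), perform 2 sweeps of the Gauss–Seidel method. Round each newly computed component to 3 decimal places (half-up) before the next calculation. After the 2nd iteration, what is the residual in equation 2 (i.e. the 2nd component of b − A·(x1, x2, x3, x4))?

Iteration 1:
  x1 = (0 - (-1)·1.000 - (2)·3.000 - (4)·0.000) / (11) = -0.455
  x2 = (11 - (-3)·-0.455 - (-3)·3.000 - (-2)·0.000) / (9) = 2.071
  x3 = (1 - (1)·-0.455 - (-3)·2.071 - (-3)·0.000) / (9) = 0.852
  x4 = (7 - (1)·-0.455 - (-2)·2.071 - (-3)·0.852) / (10) = 1.415
Iteration 2:
  x1 = (0 - (-1)·2.071 - (2)·0.852 - (4)·1.415) / (11) = -0.481
  x2 = (11 - (-3)·-0.481 - (-3)·0.852 - (-2)·1.415) / (9) = 1.660
  x3 = (1 - (1)·-0.481 - (-3)·1.660 - (-3)·1.415) / (9) = 1.190
  x4 = (7 - (1)·-0.481 - (-2)·1.660 - (-3)·1.190) / (10) = 1.437
Residual b − A·x = (-1.177, 1.061, 0.062, 0.001)

1.061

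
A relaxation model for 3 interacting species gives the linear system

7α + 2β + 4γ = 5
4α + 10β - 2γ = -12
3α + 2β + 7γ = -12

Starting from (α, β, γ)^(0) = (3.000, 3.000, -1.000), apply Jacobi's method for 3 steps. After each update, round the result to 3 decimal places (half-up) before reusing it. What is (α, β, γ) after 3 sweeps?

(1.987, -2.895, -2.671)

Iteration 1:
  α = (5 - (2)·3.000 - (4)·-1.000) / (7) = 0.429
  β = (-12 - (4)·3.000 - (-2)·-1.000) / (10) = -2.600
  γ = (-12 - (3)·3.000 - (2)·3.000) / (7) = -3.857
Iteration 2:
  α = (5 - (2)·-2.600 - (4)·-3.857) / (7) = 3.661
  β = (-12 - (4)·0.429 - (-2)·-3.857) / (10) = -2.143
  γ = (-12 - (3)·0.429 - (2)·-2.600) / (7) = -1.155
Iteration 3:
  α = (5 - (2)·-2.143 - (4)·-1.155) / (7) = 1.987
  β = (-12 - (4)·3.661 - (-2)·-1.155) / (10) = -2.895
  γ = (-12 - (3)·3.661 - (2)·-2.143) / (7) = -2.671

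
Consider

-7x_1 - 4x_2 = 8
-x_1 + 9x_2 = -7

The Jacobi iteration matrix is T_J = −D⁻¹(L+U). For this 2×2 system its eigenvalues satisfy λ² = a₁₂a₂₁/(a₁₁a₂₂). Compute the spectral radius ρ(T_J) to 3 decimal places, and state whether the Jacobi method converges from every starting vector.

0.252

a₁₂a₂₁/(a₁₁a₂₂) = (-4)·(-1) / ((-7)·(9)) = -0.063492
ρ = √|-0.063492| = √0.063492 = 0.252
ρ < 1, so Jacobi converges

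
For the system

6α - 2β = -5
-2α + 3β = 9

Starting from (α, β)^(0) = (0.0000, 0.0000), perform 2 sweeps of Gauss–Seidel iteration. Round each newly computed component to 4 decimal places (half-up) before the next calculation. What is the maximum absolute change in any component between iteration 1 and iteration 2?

Iteration 1:
  α = (-5 - (-2)·0.0000) / (6) = -0.8333
  β = (9 - (-2)·-0.8333) / (3) = 2.4445
Iteration 2:
  α = (-5 - (-2)·2.4445) / (6) = -0.0185
  β = (9 - (-2)·-0.0185) / (3) = 2.9877
Change: (0.8148, 0.5432) → max |·| = 0.8148

0.8148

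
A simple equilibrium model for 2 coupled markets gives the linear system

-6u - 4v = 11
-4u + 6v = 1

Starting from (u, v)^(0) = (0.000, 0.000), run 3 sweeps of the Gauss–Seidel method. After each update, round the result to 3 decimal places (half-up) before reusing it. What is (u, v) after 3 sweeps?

(-1.442, -0.795)

Iteration 1:
  u = (11 - (-4)·0.000) / (-6) = -1.833
  v = (1 - (-4)·-1.833) / (6) = -1.055
Iteration 2:
  u = (11 - (-4)·-1.055) / (-6) = -1.130
  v = (1 - (-4)·-1.130) / (6) = -0.587
Iteration 3:
  u = (11 - (-4)·-0.587) / (-6) = -1.442
  v = (1 - (-4)·-1.442) / (6) = -0.795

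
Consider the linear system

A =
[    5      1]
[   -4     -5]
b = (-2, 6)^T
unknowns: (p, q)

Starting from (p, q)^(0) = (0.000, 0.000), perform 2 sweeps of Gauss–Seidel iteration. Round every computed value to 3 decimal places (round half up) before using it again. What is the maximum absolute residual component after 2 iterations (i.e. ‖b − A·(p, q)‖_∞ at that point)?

Iteration 1:
  p = (-2 - (1)·0.000) / (5) = -0.400
  q = (6 - (-4)·-0.400) / (-5) = -0.880
Iteration 2:
  p = (-2 - (1)·-0.880) / (5) = -0.224
  q = (6 - (-4)·-0.224) / (-5) = -1.021
Residual b − A·x = (0.141, -0.001); ∞-norm = 0.141

0.141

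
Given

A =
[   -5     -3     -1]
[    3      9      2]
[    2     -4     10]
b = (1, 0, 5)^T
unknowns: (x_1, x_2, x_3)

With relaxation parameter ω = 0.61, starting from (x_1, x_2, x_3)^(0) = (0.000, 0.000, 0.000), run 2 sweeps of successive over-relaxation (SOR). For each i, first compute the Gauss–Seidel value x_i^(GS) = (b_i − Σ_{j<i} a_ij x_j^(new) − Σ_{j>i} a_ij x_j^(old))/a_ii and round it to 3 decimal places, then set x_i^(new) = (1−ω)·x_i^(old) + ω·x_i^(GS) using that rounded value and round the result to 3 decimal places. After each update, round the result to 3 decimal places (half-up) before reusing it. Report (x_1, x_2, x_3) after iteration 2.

Iteration 1:
  x_1: GS value = (1 - (-3)·0.000 - (-1)·0.000) / (-5) = -0.200;  x_1 ← (1−ω)·0.000 + ω·-0.200 = -0.122
  x_2: GS value = (0 - (3)·-0.122 - (2)·0.000) / (9) = 0.041;  x_2 ← (1−ω)·0.000 + ω·0.041 = 0.025
  x_3: GS value = (5 - (2)·-0.122 - (-4)·0.025) / (10) = 0.534;  x_3 ← (1−ω)·0.000 + ω·0.534 = 0.326
Iteration 2:
  x_1: GS value = (1 - (-3)·0.025 - (-1)·0.326) / (-5) = -0.280;  x_1 ← (1−ω)·-0.122 + ω·-0.280 = -0.218
  x_2: GS value = (0 - (3)·-0.218 - (2)·0.326) / (9) = 0.000;  x_2 ← (1−ω)·0.025 + ω·0.000 = 0.010
  x_3: GS value = (5 - (2)·-0.218 - (-4)·0.010) / (10) = 0.548;  x_3 ← (1−ω)·0.326 + ω·0.548 = 0.461

(-0.218, 0.010, 0.461)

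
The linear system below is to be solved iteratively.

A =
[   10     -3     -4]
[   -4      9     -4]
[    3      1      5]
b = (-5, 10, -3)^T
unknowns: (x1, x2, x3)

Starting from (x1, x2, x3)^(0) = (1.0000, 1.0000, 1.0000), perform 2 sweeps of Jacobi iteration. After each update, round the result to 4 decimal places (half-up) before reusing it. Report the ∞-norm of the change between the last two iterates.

1.4222

Iteration 1:
  x1 = (-5 - (-3)·1.0000 - (-4)·1.0000) / (10) = 0.2000
  x2 = (10 - (-4)·1.0000 - (-4)·1.0000) / (9) = 2.0000
  x3 = (-3 - (3)·1.0000 - (1)·1.0000) / (5) = -1.4000
Iteration 2:
  x1 = (-5 - (-3)·2.0000 - (-4)·-1.4000) / (10) = -0.4600
  x2 = (10 - (-4)·0.2000 - (-4)·-1.4000) / (9) = 0.5778
  x3 = (-3 - (3)·0.2000 - (1)·2.0000) / (5) = -1.1200
Change: (-0.6600, -1.4222, 0.2800) → max |·| = 1.4222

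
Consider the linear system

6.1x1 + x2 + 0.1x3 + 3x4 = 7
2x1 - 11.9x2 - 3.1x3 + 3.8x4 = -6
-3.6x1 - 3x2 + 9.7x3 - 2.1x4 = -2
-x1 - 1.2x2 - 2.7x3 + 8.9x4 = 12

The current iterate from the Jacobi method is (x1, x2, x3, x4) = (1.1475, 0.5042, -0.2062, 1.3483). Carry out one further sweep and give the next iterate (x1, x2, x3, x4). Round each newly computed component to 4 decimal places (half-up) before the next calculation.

One sweep:
  x1 = (7 - (1)·0.5042 - (0.1)·-0.2062 - (3)·1.3483) / (6.1) = 0.4052
  x2 = (-6 - (2)·1.1475 - (-3.1)·-0.2062 - (3.8)·1.3483) / (-11.9) = 1.1813
  x3 = (-2 - (-3.6)·1.1475 - (-3)·0.5042 - (-2.1)·1.3483) / (9.7) = 0.6675
  x4 = (12 - (-1)·1.1475 - (-1.2)·0.5042 - (-2.7)·-0.2062) / (8.9) = 1.4827

(0.4052, 1.1813, 0.6675, 1.4827)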